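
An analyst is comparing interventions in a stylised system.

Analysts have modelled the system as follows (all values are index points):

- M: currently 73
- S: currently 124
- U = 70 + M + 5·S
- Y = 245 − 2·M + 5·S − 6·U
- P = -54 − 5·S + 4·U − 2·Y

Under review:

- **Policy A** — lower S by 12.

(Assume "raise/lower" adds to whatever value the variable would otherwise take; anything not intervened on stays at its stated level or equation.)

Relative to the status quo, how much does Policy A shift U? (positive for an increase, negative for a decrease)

Baseline:
  M = 73
  S = 124
  U = 70 + 73 + 5·124 = 763
Policy A (S − 12):
  M = 73
  S = 124 − 12 = 112
  U = 70 + 73 + 5·112 = 703
Change in U: 703 − 763 = -60

-60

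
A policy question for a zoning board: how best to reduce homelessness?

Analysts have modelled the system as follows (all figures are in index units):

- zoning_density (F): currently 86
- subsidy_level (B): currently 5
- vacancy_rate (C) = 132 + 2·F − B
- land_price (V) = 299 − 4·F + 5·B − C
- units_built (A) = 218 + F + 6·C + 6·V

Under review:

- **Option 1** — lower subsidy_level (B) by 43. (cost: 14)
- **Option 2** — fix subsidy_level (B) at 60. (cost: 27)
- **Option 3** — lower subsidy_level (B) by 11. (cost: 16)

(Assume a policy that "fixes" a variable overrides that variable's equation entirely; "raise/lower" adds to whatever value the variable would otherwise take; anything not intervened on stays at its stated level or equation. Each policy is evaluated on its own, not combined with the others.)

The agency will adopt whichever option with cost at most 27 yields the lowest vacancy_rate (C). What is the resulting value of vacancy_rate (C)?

244

Option 1 (B − 43):
  F = 86
  B = 5 − 43 = -38
  C = 132 + 2·86 − (-38) = 342
Option 2 (B := 60):
  F = 86
  B = 60
  C = 132 + 2·86 − 60 = 244
Option 3 (B − 11):
  F = 86
  B = 5 − 11 = -6
  C = 132 + 2·86 − (-6) = 310
Comparing — Option 1: C=342, Option 2: C=244, Option 3: C=310. Lowest is 244 (Option 2).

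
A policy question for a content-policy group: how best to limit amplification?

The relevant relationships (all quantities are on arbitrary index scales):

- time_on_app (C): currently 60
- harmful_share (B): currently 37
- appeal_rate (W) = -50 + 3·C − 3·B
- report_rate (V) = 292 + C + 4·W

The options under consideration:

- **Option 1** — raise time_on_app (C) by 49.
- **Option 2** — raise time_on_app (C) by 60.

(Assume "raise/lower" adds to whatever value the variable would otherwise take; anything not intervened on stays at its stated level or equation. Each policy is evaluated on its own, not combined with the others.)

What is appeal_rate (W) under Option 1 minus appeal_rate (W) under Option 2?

Option 1 (C + 49):
  C = 60 + 49 = 109
  B = 37
  W = -50 + 3·109 − 3·37 = 166
Option 2 (C + 60):
  C = 60 + 60 = 120
  B = 37
  W = -50 + 3·120 − 3·37 = 199
W: 166 − 199 = -33

-33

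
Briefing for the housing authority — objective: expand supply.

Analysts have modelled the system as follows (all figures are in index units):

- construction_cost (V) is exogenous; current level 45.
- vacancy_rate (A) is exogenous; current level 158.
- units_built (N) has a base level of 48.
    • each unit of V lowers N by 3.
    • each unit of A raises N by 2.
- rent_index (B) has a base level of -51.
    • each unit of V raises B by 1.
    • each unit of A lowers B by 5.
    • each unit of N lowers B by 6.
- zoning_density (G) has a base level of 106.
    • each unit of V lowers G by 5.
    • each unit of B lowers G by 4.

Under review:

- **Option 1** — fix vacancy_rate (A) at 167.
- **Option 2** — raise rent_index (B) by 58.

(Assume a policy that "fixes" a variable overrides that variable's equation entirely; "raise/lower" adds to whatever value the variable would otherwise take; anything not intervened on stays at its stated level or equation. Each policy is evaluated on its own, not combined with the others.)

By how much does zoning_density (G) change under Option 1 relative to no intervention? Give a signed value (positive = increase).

612

Baseline:
  V = 45
  A = 158
  N = 48 − 3·45 + 2·158 = 229
  B = -51 + 45 − 5·158 − 6·229 = -2170
  G = 106 − 5·45 − 4·(-2170) = 8561
Option 1 (A := 167):
  V = 45
  A = 167
  N = 48 − 3·45 + 2·167 = 247
  B = -51 + 45 − 5·167 − 6·247 = -2323
  G = 106 − 5·45 − 4·(-2323) = 9173
Change in G: 9173 − 8561 = 612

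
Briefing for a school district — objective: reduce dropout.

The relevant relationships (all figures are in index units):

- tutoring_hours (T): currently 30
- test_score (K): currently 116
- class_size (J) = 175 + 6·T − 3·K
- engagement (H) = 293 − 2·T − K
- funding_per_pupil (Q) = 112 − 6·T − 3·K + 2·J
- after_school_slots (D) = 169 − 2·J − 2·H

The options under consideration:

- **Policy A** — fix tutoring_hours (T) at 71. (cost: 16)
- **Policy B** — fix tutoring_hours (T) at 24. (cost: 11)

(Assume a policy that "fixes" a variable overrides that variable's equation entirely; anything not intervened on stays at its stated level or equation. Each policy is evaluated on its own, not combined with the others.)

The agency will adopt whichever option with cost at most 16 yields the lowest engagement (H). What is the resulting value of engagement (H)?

35

Policy A (T := 71):
  T = 71
  K = 116
  H = 293 − 2·71 − 116 = 35
Policy B (T := 24):
  T = 24
  K = 116
  H = 293 − 2·24 − 116 = 129
Comparing — Policy A: H=35, Policy B: H=129. Lowest is 35 (Policy A).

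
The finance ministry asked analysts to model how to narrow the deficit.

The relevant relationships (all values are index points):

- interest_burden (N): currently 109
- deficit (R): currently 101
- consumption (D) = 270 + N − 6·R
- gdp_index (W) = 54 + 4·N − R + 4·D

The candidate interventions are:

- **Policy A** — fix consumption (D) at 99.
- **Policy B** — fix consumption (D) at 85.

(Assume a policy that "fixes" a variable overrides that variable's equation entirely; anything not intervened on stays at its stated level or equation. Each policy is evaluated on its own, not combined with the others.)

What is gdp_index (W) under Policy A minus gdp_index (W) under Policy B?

Policy A (D := 99):
  N = 109
  R = 101
  D = 99
  W = 54 + 4·109 − 101 + 4·99 = 785
Policy B (D := 85):
  N = 109
  R = 101
  D = 85
  W = 54 + 4·109 − 101 + 4·85 = 729
W: 785 − 729 = 56

56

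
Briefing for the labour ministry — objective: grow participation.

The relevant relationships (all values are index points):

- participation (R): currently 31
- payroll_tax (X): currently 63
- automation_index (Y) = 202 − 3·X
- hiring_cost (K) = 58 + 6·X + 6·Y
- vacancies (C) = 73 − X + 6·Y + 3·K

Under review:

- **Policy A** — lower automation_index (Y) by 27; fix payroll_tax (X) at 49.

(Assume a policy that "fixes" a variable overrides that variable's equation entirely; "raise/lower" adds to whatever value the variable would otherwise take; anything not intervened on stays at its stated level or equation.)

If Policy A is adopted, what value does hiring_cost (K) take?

Policy A (Y − 27, X := 49):
  X = 49
  Y = 202 − 3·49 (−27 from intervention) = 28
  K = 58 + 6·49 + 6·28 = 520

520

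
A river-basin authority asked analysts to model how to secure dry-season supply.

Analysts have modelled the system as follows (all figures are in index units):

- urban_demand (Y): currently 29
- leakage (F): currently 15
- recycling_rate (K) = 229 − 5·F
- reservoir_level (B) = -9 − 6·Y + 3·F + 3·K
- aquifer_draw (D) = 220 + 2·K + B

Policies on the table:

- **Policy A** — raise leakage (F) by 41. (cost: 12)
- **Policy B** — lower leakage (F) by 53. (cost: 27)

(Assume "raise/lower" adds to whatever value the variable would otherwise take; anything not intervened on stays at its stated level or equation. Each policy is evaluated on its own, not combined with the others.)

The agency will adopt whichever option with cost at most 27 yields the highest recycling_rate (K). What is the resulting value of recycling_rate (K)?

Policy A (F + 41):
  F = 15 + 41 = 56
  K = 229 − 5·56 = -51
Policy B (F − 53):
  F = 15 − 53 = -38
  K = 229 − 5·(-38) = 419
Comparing — Policy A: K=-51, Policy B: K=419. Highest is 419 (Policy B).

419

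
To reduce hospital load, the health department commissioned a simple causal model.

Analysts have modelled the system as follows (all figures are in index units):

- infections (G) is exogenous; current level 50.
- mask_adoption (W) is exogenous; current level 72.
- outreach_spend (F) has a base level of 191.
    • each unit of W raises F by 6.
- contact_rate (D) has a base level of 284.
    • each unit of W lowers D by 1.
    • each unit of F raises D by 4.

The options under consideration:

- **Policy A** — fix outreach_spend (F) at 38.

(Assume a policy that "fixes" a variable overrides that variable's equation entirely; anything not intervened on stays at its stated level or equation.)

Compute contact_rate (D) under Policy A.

364

Policy A (F := 38):
  W = 72
  F = 38
  D = 284 − 72 + 4·38 = 364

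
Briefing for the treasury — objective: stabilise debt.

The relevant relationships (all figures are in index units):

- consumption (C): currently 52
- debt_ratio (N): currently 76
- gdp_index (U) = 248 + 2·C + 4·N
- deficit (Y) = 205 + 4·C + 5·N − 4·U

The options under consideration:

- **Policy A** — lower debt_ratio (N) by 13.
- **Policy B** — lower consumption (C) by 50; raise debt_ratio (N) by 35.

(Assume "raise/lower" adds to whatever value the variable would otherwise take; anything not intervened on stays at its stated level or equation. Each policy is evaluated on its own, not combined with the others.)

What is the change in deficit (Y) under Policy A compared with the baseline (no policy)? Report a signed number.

Baseline:
  C = 52
  N = 76
  U = 248 + 2·52 + 4·76 = 656
  Y = 205 + 4·52 + 5·76 − 4·656 = -1831
Policy A (N − 13):
  C = 52
  N = 76 − 13 = 63
  U = 248 + 2·52 + 4·63 = 604
  Y = 205 + 4·52 + 5·63 − 4·604 = -1688
Change in Y: -1688 − (-1831) = 143

143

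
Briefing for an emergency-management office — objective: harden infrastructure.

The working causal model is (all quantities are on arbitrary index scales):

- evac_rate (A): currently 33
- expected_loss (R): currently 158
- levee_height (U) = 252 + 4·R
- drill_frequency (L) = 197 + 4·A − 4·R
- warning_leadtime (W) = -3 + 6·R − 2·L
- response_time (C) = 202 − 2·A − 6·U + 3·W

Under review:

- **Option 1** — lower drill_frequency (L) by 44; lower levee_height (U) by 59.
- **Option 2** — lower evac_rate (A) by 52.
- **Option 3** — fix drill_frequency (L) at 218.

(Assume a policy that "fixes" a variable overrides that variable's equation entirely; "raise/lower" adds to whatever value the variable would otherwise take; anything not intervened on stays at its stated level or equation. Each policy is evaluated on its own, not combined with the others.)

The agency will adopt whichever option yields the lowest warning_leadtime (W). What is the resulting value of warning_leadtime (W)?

509

Option 1 (L − 44, U − 59):
  A = 33
  R = 158
  L = 197 + 4·33 − 4·158 (−44 from intervention) = -347
  W = -3 + 6·158 − 2·(-347) = 1639
Option 2 (A − 52):
  A = 33 − 52 = -19
  R = 158
  L = 197 + 4·(-19) − 4·158 = -511
  W = -3 + 6·158 − 2·(-511) = 1967
Option 3 (L := 218):
  A = 33
  R = 158
  L = 218
  W = -3 + 6·158 − 2·218 = 509
Comparing — Option 1: W=1639, Option 2: W=1967, Option 3: W=509. Lowest is 509 (Option 3).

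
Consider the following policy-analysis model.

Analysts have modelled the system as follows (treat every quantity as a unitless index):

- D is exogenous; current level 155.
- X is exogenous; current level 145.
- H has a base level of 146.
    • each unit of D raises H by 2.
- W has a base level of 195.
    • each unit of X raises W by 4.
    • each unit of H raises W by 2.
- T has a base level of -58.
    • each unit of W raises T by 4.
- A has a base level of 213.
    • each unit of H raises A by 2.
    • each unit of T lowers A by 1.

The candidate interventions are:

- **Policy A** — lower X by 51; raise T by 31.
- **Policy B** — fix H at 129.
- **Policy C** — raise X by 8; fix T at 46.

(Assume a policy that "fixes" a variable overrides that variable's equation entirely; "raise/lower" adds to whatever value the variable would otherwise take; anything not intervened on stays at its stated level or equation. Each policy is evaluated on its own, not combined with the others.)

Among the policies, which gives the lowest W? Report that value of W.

1033

Policy A (X − 51, T + 31):
  D = 155
  X = 145 − 51 = 94
  H = 146 + 2·155 = 456
  W = 195 + 4·94 + 2·456 = 1483
Policy B (H := 129):
  D = 155
  X = 145
  H = 129
  W = 195 + 4·145 + 2·129 = 1033
Policy C (X + 8, T := 46):
  D = 155
  X = 145 + 8 = 153
  H = 146 + 2·155 = 456
  W = 195 + 4·153 + 2·456 = 1719
Comparing — Policy A: W=1483, Policy B: W=1033, Policy C: W=1719. Lowest is 1033 (Policy B).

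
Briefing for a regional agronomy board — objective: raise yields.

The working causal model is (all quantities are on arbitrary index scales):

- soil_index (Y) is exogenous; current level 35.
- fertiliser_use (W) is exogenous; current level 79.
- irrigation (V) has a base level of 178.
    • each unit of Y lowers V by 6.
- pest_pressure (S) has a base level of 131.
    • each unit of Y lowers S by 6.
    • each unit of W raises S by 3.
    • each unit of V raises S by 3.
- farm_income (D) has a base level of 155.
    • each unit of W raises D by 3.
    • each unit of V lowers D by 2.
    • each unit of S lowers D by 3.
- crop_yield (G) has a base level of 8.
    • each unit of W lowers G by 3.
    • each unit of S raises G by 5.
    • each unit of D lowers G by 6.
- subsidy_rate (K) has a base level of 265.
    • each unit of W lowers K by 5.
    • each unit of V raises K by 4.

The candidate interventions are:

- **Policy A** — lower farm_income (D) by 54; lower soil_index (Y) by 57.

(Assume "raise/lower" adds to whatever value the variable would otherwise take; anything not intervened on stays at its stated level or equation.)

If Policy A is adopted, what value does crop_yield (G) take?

34353

Policy A (D − 54, Y − 57):
  Y = 35 − 57 = -22
  W = 79
  V = 178 − 6·(-22) = 310
  S = 131 − 6·(-22) + 3·79 + 3·310 = 1430
  D = 155 + 3·79 − 2·310 − 3·1430 (−54 from intervention) = -4572
  G = 8 − 3·79 + 5·1430 − 6·(-4572) = 34353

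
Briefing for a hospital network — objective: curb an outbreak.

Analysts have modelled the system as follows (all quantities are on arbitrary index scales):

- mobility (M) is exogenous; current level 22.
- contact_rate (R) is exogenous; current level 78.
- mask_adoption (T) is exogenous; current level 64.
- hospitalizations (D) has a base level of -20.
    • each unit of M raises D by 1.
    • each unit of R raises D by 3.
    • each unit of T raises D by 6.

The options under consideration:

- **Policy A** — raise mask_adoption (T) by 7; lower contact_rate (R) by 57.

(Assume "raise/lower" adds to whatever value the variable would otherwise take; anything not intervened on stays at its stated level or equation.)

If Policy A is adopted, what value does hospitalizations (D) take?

Policy A (T + 7, R − 57):
  M = 22
  R = 78 − 57 = 21
  T = 64 + 7 = 71
  D = -20 + 22 + 3·21 + 6·71 = 491

491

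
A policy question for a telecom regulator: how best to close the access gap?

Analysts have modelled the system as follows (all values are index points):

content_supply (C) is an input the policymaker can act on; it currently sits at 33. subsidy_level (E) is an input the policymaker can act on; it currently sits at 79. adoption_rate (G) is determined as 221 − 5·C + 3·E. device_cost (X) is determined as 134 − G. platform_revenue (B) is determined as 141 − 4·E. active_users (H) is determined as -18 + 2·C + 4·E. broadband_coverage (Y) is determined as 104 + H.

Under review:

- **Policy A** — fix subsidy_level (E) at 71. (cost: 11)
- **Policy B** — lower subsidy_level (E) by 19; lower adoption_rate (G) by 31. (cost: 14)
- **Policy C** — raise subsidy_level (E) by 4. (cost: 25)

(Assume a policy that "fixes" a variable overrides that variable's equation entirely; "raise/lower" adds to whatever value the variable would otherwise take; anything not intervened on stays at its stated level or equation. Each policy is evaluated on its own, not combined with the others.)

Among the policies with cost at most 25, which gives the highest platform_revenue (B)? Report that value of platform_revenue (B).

Policy A (E := 71):
  E = 71
  B = 141 − 4·71 = -143
Policy B (E − 19, G − 31):
  E = 79 − 19 = 60
  B = 141 − 4·60 = -99
Policy C (E + 4):
  E = 79 + 4 = 83
  B = 141 − 4·83 = -191
Comparing — Policy A: B=-143, Policy B: B=-99, Policy C: B=-191. Highest is -99 (Policy B).

-99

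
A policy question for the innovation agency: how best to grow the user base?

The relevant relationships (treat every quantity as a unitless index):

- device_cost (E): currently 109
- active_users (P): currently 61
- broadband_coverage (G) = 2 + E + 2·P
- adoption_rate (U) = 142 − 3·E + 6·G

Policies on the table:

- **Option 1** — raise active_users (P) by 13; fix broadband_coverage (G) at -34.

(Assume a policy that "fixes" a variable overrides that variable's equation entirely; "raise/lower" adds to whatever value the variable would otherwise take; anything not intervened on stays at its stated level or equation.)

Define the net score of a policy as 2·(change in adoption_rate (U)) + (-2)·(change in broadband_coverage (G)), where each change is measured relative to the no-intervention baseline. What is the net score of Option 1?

-2670

Baseline:
  E = 109
  P = 61
  G = 2 + 109 + 2·61 = 233
  U = 142 − 3·109 + 6·233 = 1213
Option 1 (P + 13, G := -34):
  E = 109
  P = 61 + 13 = 74
  G = -34
  U = 142 − 3·109 + 6·(-34) = -389
ΔU = -389 − 1213 = -1602; ΔG = -34 − 233 = -267
Score = 2·(-1602) + (-2)·(-267) = -2670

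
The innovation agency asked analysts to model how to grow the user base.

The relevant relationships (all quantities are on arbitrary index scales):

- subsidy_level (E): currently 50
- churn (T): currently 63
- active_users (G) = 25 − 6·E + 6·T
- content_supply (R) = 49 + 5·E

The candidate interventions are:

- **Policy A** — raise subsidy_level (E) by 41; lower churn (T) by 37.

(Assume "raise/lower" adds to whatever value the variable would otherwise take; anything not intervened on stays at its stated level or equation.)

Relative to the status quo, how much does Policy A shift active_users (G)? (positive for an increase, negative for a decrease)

-468

Baseline:
  E = 50
  T = 63
  G = 25 − 6·50 + 6·63 = 103
Policy A (E + 41, T − 37):
  E = 50 + 41 = 91
  T = 63 − 37 = 26
  G = 25 − 6·91 + 6·26 = -365
Change in G: -365 − 103 = -468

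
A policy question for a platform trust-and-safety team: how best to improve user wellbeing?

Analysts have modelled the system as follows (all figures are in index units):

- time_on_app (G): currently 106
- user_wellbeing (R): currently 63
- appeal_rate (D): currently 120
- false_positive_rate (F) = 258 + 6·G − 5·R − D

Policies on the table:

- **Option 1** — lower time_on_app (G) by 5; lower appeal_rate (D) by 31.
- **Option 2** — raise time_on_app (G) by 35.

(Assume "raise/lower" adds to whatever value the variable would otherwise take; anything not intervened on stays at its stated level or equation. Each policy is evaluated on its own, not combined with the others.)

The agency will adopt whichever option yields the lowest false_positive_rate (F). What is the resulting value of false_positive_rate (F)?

460

Option 1 (G − 5, D − 31):
  G = 106 − 5 = 101
  R = 63
  D = 120 − 31 = 89
  F = 258 + 6·101 − 5·63 − 89 = 460
Option 2 (G + 35):
  G = 106 + 35 = 141
  R = 63
  D = 120
  F = 258 + 6·141 − 5·63 − 120 = 669
Comparing — Option 1: F=460, Option 2: F=669. Lowest is 460 (Option 1).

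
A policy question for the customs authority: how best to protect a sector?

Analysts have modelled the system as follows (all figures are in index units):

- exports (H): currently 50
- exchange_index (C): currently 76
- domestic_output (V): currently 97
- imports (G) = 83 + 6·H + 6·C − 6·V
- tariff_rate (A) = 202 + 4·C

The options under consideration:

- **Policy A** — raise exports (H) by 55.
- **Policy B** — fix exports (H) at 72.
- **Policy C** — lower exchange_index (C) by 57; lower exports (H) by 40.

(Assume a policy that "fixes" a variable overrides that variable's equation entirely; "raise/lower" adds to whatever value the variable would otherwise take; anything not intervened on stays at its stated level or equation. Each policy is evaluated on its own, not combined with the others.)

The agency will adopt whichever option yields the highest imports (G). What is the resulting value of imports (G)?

Policy A (H + 55):
  H = 50 + 55 = 105
  C = 76
  V = 97
  G = 83 + 6·105 + 6·76 − 6·97 = 587
Policy B (H := 72):
  H = 72
  C = 76
  V = 97
  G = 83 + 6·72 + 6·76 − 6·97 = 389
Policy C (C − 57, H − 40):
  H = 50 − 40 = 10
  C = 76 − 57 = 19
  V = 97
  G = 83 + 6·10 + 6·19 − 6·97 = -325
Comparing — Policy A: G=587, Policy B: G=389, Policy C: G=-325. Highest is 587 (Policy A).

587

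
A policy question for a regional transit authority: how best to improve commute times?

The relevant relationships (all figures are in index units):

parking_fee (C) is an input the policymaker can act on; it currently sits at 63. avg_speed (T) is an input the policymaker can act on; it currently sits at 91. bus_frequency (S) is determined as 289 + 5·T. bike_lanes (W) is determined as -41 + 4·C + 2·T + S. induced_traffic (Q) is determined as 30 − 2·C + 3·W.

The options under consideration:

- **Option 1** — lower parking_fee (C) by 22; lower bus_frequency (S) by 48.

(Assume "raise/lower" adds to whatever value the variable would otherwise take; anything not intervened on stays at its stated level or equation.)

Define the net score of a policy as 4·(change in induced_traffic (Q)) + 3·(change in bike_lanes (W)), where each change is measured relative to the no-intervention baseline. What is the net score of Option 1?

-1864

Baseline:
  C = 63
  T = 91
  S = 289 + 5·91 = 744
  W = -41 + 4·63 + 2·91 + 744 = 1137
  Q = 30 − 2·63 + 3·1137 = 3315
Option 1 (C − 22, S − 48):
  C = 63 − 22 = 41
  T = 91
  S = 289 + 5·91 (−48 from intervention) = 696
  W = -41 + 4·41 + 2·91 + 696 = 1001
  Q = 30 − 2·41 + 3·1001 = 2951
ΔQ = 2951 − 3315 = -364; ΔW = 1001 − 1137 = -136
Score = 4·(-364) + 3·(-136) = -1864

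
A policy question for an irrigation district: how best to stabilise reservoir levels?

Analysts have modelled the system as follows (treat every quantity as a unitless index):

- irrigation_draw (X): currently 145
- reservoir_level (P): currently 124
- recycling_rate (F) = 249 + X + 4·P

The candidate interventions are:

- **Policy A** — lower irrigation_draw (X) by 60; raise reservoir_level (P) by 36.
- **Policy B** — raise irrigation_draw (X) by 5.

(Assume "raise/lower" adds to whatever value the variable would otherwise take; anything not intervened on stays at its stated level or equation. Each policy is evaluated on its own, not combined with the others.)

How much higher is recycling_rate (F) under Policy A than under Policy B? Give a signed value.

Policy A (X − 60, P + 36):
  X = 145 − 60 = 85
  P = 124 + 36 = 160
  F = 249 + 85 + 4·160 = 974
Policy B (X + 5):
  X = 145 + 5 = 150
  P = 124
  F = 249 + 150 + 4·124 = 895
F: 974 − 895 = 79

79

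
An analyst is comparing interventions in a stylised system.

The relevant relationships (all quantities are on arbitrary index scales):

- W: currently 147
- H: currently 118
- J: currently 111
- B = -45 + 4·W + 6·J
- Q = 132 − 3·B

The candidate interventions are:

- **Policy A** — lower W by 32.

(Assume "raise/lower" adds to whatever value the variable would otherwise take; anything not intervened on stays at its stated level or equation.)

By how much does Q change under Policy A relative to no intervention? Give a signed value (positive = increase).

384

Baseline:
  W = 147
  J = 111
  B = -45 + 4·147 + 6·111 = 1209
  Q = 132 − 3·1209 = -3495
Policy A (W − 32):
  W = 147 − 32 = 115
  J = 111
  B = -45 + 4·115 + 6·111 = 1081
  Q = 132 − 3·1081 = -3111
Change in Q: -3111 − (-3495) = 384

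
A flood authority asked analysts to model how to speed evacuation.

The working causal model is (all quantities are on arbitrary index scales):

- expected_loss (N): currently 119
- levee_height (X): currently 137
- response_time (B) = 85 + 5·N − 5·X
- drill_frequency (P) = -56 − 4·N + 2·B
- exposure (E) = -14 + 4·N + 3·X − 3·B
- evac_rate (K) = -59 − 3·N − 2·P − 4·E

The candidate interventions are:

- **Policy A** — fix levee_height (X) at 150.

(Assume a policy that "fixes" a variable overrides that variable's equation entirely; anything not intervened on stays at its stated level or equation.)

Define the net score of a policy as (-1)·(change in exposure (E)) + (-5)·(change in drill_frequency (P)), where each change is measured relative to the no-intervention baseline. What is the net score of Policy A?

416

Baseline:
  N = 119
  X = 137
  B = 85 + 5·119 − 5·137 = -5
  P = -56 − 4·119 + 2·(-5) = -542
  E = -14 + 4·119 + 3·137 − 3·(-5) = 888
Policy A (X := 150):
  N = 119
  X = 150
  B = 85 + 5·119 − 5·150 = -70
  P = -56 − 4·119 + 2·(-70) = -672
  E = -14 + 4·119 + 3·150 − 3·(-70) = 1122
ΔE = 1122 − 888 = 234; ΔP = -672 − (-542) = -130
Score = (-1)·234 + (-5)·(-130) = 416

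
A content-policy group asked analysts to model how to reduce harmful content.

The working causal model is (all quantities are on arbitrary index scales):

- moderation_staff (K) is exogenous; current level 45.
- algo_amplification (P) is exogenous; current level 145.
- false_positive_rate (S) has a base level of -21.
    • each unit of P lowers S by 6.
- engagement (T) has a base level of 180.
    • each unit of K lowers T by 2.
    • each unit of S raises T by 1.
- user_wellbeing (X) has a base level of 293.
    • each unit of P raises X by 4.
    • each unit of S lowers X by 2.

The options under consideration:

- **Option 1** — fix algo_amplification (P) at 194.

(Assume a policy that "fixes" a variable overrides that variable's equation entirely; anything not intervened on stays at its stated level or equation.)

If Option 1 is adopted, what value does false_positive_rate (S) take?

Option 1 (P := 194):
  P = 194
  S = -21 − 6·194 = -1185

-1185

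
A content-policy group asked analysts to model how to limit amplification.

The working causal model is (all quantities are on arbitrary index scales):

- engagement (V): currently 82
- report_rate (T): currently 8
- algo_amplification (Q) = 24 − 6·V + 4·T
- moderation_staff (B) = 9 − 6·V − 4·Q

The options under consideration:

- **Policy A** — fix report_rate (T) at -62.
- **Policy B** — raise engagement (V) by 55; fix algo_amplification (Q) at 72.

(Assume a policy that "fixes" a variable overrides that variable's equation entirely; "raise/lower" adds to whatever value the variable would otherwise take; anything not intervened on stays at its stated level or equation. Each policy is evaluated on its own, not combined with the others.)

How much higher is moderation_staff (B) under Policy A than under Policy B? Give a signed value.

Policy A (T := -62):
  V = 82
  T = -62
  Q = 24 − 6·82 + 4·(-62) = -716
  B = 9 − 6·82 − 4·(-716) = 2381
Policy B (V + 55, Q := 72):
  V = 82 + 55 = 137
  T = 8
  Q = 72
  B = 9 − 6·137 − 4·72 = -1101
B: 2381 − (-1101) = 3482

3482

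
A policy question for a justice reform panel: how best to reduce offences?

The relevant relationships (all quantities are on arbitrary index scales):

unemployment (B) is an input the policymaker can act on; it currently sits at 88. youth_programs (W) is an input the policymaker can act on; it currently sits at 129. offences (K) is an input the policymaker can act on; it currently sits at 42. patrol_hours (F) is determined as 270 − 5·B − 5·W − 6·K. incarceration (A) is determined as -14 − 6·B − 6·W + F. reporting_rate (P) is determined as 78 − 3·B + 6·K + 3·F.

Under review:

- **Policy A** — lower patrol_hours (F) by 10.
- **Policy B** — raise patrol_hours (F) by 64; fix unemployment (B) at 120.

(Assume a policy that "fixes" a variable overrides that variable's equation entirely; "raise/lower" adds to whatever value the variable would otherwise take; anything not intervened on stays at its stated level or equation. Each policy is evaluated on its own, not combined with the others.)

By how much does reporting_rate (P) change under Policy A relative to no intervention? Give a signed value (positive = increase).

-30

Baseline:
  B = 88
  W = 129
  K = 42
  F = 270 − 5·88 − 5·129 − 6·42 = -1067
  P = 78 − 3·88 + 6·42 + 3·(-1067) = -3135
Policy A (F − 10):
  B = 88
  W = 129
  K = 42
  F = 270 − 5·88 − 5·129 − 6·42 (−10 from intervention) = -1077
  P = 78 − 3·88 + 6·42 + 3·(-1077) = -3165
Change in P: -3165 − (-3135) = -30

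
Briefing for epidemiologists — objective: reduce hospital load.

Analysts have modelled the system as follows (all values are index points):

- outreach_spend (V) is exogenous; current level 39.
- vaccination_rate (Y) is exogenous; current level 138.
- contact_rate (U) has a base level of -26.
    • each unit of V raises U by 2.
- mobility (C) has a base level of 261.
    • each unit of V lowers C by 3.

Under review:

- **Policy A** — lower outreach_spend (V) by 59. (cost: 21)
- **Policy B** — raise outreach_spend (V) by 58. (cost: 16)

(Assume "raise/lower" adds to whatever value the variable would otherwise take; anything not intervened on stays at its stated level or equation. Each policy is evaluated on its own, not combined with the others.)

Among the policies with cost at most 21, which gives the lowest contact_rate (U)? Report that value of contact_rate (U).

-66

Policy A (V − 59):
  V = 39 − 59 = -20
  U = -26 + 2·(-20) = -66
Policy B (V + 58):
  V = 39 + 58 = 97
  U = -26 + 2·97 = 168
Comparing — Policy A: U=-66, Policy B: U=168. Lowest is -66 (Policy A).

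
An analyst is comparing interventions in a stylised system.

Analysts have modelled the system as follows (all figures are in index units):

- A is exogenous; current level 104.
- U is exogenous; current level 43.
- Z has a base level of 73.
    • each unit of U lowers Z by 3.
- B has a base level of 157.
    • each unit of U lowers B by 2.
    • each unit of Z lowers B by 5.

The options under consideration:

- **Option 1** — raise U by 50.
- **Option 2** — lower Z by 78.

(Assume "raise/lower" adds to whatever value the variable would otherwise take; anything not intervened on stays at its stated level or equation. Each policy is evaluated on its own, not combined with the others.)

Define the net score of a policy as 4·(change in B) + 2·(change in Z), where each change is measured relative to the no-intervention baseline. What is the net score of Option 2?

1404

Baseline:
  U = 43
  Z = 73 − 3·43 = -56
  B = 157 − 2·43 − 5·(-56) = 351
Option 2 (Z − 78):
  U = 43
  Z = 73 − 3·43 (−78 from intervention) = -134
  B = 157 − 2·43 − 5·(-134) = 741
ΔB = 741 − 351 = 390; ΔZ = -134 − (-56) = -78
Score = 4·390 + 2·(-78) = 1404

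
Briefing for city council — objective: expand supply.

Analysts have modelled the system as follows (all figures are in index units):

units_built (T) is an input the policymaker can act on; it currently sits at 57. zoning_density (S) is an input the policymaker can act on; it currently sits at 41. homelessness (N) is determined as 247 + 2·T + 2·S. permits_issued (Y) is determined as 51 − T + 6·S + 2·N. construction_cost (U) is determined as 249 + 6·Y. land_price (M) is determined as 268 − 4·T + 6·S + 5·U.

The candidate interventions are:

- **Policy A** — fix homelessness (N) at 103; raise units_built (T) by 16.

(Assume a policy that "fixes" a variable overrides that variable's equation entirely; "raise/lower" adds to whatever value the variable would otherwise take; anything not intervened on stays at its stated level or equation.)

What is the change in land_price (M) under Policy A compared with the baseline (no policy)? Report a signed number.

Baseline:
  T = 57
  S = 41
  N = 247 + 2·57 + 2·41 = 443
  Y = 51 − 57 + 6·41 + 2·443 = 1126
  U = 249 + 6·1126 = 7005
  M = 268 − 4·57 + 6·41 + 5·7005 = 35311
Policy A (N := 103, T + 16):
  T = 57 + 16 = 73
  S = 41
  N = 103
  Y = 51 − 73 + 6·41 + 2·103 = 430
  U = 249 + 6·430 = 2829
  M = 268 − 4·73 + 6·41 + 5·2829 = 14367
Change in M: 14367 − 35311 = -20944

-20944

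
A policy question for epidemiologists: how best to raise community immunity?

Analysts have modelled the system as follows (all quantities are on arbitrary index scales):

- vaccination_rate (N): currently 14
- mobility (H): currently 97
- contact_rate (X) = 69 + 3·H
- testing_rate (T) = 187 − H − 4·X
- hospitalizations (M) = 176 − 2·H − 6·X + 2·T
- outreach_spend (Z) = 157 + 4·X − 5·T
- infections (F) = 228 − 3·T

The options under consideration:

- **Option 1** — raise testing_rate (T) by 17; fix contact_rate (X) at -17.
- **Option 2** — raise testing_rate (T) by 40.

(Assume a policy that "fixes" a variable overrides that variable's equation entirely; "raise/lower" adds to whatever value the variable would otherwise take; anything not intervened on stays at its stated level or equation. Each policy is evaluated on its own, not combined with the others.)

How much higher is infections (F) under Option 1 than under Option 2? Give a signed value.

Option 1 (T + 17, X := -17):
  H = 97
  X = -17
  T = 187 − 97 − 4·(-17) (+17 from intervention) = 175
  F = 228 − 3·175 = -297
Option 2 (T + 40):
  H = 97
  X = 69 + 3·97 = 360
  T = 187 − 97 − 4·360 (+40 from intervention) = -1310
  F = 228 − 3·(-1310) = 4158
F: -297 − 4158 = -4455

-4455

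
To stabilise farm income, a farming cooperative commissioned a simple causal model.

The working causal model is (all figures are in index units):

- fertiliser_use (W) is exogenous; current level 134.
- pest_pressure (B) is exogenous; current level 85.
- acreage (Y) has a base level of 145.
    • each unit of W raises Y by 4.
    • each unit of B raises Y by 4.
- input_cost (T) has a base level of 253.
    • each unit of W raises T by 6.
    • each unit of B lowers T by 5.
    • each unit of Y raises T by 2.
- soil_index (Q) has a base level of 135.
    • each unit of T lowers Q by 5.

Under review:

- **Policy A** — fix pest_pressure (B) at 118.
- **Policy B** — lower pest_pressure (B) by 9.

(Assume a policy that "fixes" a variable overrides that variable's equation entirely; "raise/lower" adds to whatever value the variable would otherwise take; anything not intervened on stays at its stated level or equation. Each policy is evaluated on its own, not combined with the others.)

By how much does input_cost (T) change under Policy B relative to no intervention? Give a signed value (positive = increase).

Baseline:
  W = 134
  B = 85
  Y = 145 + 4·134 + 4·85 = 1021
  T = 253 + 6·134 − 5·85 + 2·1021 = 2674
Policy B (B − 9):
  W = 134
  B = 85 − 9 = 76
  Y = 145 + 4·134 + 4·76 = 985
  T = 253 + 6·134 − 5·76 + 2·985 = 2647
Change in T: 2647 − 2674 = -27

-27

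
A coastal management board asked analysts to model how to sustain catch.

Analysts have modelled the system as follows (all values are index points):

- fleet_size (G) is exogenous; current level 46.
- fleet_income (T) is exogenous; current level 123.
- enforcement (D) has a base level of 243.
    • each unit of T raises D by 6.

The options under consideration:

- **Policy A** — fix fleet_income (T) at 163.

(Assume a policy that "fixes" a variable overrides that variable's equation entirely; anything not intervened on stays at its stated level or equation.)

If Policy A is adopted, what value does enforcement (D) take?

Policy A (T := 163):
  T = 163
  D = 243 + 6·163 = 1221

1221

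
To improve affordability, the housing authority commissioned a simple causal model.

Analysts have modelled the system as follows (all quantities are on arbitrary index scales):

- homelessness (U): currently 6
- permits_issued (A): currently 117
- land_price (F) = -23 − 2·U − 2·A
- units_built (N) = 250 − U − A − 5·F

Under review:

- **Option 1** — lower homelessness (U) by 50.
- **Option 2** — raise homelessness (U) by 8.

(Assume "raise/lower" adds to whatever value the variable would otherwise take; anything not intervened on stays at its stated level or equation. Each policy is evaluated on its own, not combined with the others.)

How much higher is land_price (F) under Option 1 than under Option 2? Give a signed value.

116

Option 1 (U − 50):
  U = 6 − 50 = -44
  A = 117
  F = -23 − 2·(-44) − 2·117 = -169
Option 2 (U + 8):
  U = 6 + 8 = 14
  A = 117
  F = -23 − 2·14 − 2·117 = -285
F: -169 − (-285) = 116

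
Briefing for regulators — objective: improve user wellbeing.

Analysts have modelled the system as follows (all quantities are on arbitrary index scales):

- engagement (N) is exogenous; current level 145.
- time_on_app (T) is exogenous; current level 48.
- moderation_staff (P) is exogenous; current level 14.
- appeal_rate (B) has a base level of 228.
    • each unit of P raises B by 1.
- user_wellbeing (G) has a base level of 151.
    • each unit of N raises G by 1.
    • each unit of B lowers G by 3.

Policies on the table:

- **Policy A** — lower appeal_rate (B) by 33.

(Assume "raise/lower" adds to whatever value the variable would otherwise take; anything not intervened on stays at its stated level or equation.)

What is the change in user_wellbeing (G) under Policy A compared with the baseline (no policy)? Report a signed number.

Baseline:
  N = 145
  P = 14
  B = 228 + 14 = 242
  G = 151 + 145 − 3·242 = -430
Policy A (B − 33):
  N = 145
  P = 14
  B = 228 + 14 (−33 from intervention) = 209
  G = 151 + 145 − 3·209 = -331
Change in G: -331 − (-430) = 99

99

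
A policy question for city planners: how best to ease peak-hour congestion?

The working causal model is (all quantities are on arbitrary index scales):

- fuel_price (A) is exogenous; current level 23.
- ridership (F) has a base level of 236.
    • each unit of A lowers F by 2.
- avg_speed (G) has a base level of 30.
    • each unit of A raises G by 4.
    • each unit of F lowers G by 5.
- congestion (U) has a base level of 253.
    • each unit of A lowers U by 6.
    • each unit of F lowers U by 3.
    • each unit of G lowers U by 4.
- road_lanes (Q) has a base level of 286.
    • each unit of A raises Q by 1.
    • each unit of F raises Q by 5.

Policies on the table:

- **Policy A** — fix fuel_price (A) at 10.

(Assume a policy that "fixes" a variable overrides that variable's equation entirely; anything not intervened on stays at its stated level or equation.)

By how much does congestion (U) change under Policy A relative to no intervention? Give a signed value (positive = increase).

Baseline:
  A = 23
  F = 236 − 2·23 = 190
  G = 30 + 4·23 − 5·190 = -828
  U = 253 − 6·23 − 3·190 − 4·(-828) = 2857
Policy A (A := 10):
  A = 10
  F = 236 − 2·10 = 216
  G = 30 + 4·10 − 5·216 = -1010
  U = 253 − 6·10 − 3·216 − 4·(-1010) = 3585
Change in U: 3585 − 2857 = 728

728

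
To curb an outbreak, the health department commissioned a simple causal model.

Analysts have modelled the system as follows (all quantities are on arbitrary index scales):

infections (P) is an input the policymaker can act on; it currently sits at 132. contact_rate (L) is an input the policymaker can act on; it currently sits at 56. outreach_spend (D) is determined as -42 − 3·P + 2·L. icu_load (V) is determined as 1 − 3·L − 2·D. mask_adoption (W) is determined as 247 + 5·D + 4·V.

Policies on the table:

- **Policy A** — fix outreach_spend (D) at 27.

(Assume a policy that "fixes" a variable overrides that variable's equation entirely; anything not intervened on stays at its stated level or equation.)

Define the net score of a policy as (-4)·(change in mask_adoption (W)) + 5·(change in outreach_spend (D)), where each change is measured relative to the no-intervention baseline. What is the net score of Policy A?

Baseline:
  P = 132
  L = 56
  D = -42 − 3·132 + 2·56 = -326
  V = 1 − 3·56 − 2·(-326) = 485
  W = 247 + 5·(-326) + 4·485 = 557
Policy A (D := 27):
  P = 132
  L = 56
  D = 27
  V = 1 − 3·56 − 2·27 = -221
  W = 247 + 5·27 + 4·(-221) = -502
ΔW = -502 − 557 = -1059; ΔD = 27 − (-326) = 353
Score = (-4)·(-1059) + 5·353 = 6001

6001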